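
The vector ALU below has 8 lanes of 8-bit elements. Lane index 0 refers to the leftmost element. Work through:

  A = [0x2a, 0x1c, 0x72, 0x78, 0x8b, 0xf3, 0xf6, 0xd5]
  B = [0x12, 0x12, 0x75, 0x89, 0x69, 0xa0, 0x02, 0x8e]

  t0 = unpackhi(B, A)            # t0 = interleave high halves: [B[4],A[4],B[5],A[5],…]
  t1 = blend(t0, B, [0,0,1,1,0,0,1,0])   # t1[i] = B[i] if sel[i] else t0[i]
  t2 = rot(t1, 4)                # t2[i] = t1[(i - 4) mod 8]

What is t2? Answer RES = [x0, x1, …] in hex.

t0 = [0x69, 0x8b, 0xa0, 0xf3, 0x02, 0xf6, 0x8e, 0xd5]
t1 = [0x69, 0x8b, 0x75, 0x89, 0x02, 0xf6, 0x02, 0xd5]
t2 = [0x02, 0xf6, 0x02, 0xd5, 0x69, 0x8b, 0x75, 0x89]

RES = [ 0x02  0xf6  0x02  0xd5  0x69  0x8b  0x75  0x89 ]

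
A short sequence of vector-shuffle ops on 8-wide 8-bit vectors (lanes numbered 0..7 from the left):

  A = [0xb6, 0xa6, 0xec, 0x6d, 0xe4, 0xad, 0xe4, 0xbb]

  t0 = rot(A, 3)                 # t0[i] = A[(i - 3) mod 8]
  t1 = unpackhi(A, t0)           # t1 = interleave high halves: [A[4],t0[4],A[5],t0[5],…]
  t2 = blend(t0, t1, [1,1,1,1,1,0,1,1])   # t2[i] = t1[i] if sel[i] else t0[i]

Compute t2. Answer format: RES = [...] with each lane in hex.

RES = [ 0xe4  0xa6  0xad  0xec  0xe4  0xec  0xbb  0xe4 ]

  t0: ad e4 bb b6 a6 ec 6d e4
  t1: e4 a6 ad ec e4 6d bb e4
  t2: e4 a6 ad ec e4 ec bb e4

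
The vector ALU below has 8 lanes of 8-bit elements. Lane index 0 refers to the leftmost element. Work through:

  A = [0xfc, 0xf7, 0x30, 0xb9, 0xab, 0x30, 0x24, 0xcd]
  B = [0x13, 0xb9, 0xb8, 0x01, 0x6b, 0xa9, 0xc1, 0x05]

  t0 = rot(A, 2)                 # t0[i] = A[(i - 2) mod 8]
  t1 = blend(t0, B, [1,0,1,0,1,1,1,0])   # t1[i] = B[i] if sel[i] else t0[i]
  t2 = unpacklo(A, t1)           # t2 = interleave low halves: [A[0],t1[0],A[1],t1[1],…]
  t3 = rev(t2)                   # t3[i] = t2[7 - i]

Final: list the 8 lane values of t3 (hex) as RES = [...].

RES = [ 0xf7  0xb9  0xb8  0x30  0xcd  0xf7  0x13  0xfc ]

→ t0 |24|cd|fc|f7|30|b9|ab|30|
→ t1 |13|cd|b8|f7|6b|a9|c1|30|
→ t2 |fc|13|f7|cd|30|b8|b9|f7|
→ t3 |f7|b9|b8|30|cd|f7|13|fc|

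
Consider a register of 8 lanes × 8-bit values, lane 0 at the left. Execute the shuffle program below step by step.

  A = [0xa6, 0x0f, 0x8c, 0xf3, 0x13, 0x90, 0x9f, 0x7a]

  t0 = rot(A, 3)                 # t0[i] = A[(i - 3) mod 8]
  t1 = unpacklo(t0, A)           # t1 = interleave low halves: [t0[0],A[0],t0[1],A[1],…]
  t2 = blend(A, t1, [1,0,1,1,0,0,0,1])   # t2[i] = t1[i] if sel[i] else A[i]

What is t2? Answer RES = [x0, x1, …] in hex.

→ t0 |90|9f|7a|a6|0f|8c|f3|13|
→ t1 |90|a6|9f|0f|7a|8c|a6|f3|
→ t2 |90|0f|9f|0f|13|90|9f|f3|

RES = [0x90, 0x0f, 0x9f, 0x0f, 0x13, 0x90, 0x9f, 0xf3]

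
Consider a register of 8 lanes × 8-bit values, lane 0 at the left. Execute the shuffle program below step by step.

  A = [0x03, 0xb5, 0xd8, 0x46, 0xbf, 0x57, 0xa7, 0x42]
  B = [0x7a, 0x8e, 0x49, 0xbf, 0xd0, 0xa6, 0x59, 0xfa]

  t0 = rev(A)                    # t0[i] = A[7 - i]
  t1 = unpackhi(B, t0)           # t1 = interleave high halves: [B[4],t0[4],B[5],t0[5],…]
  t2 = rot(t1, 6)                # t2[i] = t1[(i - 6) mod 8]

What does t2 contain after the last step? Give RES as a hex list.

→ t0 |42|a7|57|bf|46|d8|b5|03|
→ t1 |d0|46|a6|d8|59|b5|fa|03|
→ t2 |a6|d8|59|b5|fa|03|d0|46|

RES = [ 0xa6  0xd8  0x59  0xb5  0xfa  0x03  0xd0  0x46 ]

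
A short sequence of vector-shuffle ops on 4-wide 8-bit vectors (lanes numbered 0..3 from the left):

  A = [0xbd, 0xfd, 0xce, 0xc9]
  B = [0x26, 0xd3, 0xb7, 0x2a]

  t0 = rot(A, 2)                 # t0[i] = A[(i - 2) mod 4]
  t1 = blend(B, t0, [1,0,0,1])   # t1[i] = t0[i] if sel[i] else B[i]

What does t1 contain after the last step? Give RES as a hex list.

  t0: ce c9 bd fd
  t1: ce d3 b7 fd

RES = [ 0xce  0xd3  0xb7  0xfd ]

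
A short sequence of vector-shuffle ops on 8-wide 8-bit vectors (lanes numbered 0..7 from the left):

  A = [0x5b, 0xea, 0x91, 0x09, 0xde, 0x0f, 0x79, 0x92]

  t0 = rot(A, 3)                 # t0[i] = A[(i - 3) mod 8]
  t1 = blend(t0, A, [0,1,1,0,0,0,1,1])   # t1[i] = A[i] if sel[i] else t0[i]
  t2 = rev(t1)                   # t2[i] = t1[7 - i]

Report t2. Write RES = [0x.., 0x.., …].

t0 = [0x0f, 0x79, 0x92, 0x5b, 0xea, 0x91, 0x09, 0xde]
t1 = [0x0f, 0xea, 0x91, 0x5b, 0xea, 0x91, 0x79, 0x92]
t2 = [0x92, 0x79, 0x91, 0xea, 0x5b, 0x91, 0xea, 0x0f]

RES = [0x92, 0x79, 0x91, 0xea, 0x5b, 0x91, 0xea, 0x0f]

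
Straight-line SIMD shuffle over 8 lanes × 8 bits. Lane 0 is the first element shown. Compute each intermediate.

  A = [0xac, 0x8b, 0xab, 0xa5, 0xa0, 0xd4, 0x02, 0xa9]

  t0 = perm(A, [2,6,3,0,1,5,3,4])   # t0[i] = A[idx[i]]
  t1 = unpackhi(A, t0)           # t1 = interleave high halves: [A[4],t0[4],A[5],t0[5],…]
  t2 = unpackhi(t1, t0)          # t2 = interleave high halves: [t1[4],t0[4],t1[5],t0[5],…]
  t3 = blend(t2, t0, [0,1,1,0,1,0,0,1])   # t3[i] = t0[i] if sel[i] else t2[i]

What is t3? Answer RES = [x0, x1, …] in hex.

RES = [0x02, 0x02, 0xa5, 0xd4, 0x8b, 0xa5, 0xa0, 0xa0]

t0 = [0xab, 0x02, 0xa5, 0xac, 0x8b, 0xd4, 0xa5, 0xa0]
t1 = [0xa0, 0x8b, 0xd4, 0xd4, 0x02, 0xa5, 0xa9, 0xa0]
t2 = [0x02, 0x8b, 0xa5, 0xd4, 0xa9, 0xa5, 0xa0, 0xa0]
t3 = [0x02, 0x02, 0xa5, 0xd4, 0x8b, 0xa5, 0xa0, 0xa0]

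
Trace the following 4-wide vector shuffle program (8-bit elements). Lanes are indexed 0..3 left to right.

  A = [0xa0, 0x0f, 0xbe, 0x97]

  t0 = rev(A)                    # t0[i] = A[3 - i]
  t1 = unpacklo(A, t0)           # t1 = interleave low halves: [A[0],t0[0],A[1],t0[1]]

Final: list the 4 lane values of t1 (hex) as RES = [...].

RES = [0xa0, 0x97, 0x0f, 0xbe]

t0 = [0x97, 0xbe, 0x0f, 0xa0]
t1 = [0xa0, 0x97, 0x0f, 0xbe]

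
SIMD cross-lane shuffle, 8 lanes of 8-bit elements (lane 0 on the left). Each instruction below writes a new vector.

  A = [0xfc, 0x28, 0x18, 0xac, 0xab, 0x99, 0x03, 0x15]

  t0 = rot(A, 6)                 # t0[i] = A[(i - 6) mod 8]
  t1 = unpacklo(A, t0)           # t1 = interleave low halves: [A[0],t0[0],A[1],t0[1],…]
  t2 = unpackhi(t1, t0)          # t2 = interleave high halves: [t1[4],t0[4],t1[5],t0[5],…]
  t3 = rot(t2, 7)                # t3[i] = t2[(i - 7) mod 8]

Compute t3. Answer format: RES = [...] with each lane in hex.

RES = [ 0x03  0xab  0x15  0xac  0xfc  0x99  0x28  0x18 ]

t0 = [0x18, 0xac, 0xab, 0x99, 0x03, 0x15, 0xfc, 0x28]
t1 = [0xfc, 0x18, 0x28, 0xac, 0x18, 0xab, 0xac, 0x99]
t2 = [0x18, 0x03, 0xab, 0x15, 0xac, 0xfc, 0x99, 0x28]
t3 = [0x03, 0xab, 0x15, 0xac, 0xfc, 0x99, 0x28, 0x18]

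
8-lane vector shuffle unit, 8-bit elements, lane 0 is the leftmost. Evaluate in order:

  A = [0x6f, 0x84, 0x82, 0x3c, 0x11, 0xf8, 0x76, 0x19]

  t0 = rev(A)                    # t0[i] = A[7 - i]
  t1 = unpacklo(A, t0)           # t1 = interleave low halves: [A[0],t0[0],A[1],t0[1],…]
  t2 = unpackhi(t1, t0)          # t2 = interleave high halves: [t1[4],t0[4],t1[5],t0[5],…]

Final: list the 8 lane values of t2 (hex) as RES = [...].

t0 = [0x19, 0x76, 0xf8, 0x11, 0x3c, 0x82, 0x84, 0x6f]
t1 = [0x6f, 0x19, 0x84, 0x76, 0x82, 0xf8, 0x3c, 0x11]
t2 = [0x82, 0x3c, 0xf8, 0x82, 0x3c, 0x84, 0x11, 0x6f]

RES = [0x82, 0x3c, 0xf8, 0x82, 0x3c, 0x84, 0x11, 0x6f]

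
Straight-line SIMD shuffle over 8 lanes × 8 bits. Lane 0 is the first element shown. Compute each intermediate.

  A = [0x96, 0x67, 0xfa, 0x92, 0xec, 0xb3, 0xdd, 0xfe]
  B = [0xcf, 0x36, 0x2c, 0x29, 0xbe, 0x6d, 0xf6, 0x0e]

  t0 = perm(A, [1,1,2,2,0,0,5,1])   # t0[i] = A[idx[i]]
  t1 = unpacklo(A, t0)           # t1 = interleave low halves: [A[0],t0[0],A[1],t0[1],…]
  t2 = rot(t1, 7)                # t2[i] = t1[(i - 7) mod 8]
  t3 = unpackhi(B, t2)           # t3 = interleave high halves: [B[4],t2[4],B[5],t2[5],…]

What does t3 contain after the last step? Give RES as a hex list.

RES = [ 0xbe  0xfa  0x6d  0x92  0xf6  0xfa  0x0e  0x96 ]

  t0: 67 67 fa fa 96 96 b3 67
  t1: 96 67 67 67 fa fa 92 fa
  t2: 67 67 67 fa fa 92 fa 96
  t3: be fa 6d 92 f6 fa 0e 96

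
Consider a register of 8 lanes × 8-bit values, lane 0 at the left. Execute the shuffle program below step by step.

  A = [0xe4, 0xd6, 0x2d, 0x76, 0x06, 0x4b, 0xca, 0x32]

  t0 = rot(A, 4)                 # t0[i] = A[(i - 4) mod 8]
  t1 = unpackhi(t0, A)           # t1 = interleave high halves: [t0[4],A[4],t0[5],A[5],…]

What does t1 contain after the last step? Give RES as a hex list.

RES = [ 0xe4  0x06  0xd6  0x4b  0x2d  0xca  0x76  0x32 ]

  t0: 06 4b ca 32 e4 d6 2d 76
  t1: e4 06 d6 4b 2d ca 76 32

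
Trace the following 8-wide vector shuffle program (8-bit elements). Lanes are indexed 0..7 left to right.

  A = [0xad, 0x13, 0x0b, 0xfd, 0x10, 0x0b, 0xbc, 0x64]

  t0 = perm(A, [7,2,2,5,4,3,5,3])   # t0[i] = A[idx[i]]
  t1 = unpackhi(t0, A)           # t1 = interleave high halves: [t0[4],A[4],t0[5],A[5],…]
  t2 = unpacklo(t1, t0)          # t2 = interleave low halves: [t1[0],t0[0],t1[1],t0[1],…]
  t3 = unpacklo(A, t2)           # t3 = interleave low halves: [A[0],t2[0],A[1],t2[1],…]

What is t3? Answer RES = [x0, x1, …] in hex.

RES = [0xad, 0x10, 0x13, 0x64, 0x0b, 0x10, 0xfd, 0x0b]

→ t0 |64|0b|0b|0b|10|fd|0b|fd|
→ t1 |10|10|fd|0b|0b|bc|fd|64|
→ t2 |10|64|10|0b|fd|0b|0b|0b|
→ t3 |ad|10|13|64|0b|10|fd|0b|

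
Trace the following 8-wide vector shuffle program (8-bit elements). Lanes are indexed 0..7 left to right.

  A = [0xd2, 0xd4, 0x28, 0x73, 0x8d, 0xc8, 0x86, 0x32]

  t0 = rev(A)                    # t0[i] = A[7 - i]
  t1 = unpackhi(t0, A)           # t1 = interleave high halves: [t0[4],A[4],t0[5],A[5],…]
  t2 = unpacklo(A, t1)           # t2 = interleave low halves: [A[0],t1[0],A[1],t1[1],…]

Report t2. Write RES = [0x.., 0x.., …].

RES = [0xd2, 0x73, 0xd4, 0x8d, 0x28, 0x28, 0x73, 0xc8]

→ t0 |32|86|c8|8d|73|28|d4|d2|
→ t1 |73|8d|28|c8|d4|86|d2|32|
→ t2 |d2|73|d4|8d|28|28|73|c8|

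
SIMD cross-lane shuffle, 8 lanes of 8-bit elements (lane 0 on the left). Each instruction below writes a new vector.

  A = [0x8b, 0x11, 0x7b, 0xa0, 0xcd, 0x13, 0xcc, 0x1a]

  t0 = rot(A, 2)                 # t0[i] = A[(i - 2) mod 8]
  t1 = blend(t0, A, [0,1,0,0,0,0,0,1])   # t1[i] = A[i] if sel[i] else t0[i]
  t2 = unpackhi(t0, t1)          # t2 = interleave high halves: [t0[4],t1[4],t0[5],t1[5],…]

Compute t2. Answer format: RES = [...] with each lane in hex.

RES = [ 0x7b  0x7b  0xa0  0xa0  0xcd  0xcd  0x13  0x1a ]

t0 = [0xcc, 0x1a, 0x8b, 0x11, 0x7b, 0xa0, 0xcd, 0x13]
t1 = [0xcc, 0x11, 0x8b, 0x11, 0x7b, 0xa0, 0xcd, 0x1a]
t2 = [0x7b, 0x7b, 0xa0, 0xa0, 0xcd, 0xcd, 0x13, 0x1a]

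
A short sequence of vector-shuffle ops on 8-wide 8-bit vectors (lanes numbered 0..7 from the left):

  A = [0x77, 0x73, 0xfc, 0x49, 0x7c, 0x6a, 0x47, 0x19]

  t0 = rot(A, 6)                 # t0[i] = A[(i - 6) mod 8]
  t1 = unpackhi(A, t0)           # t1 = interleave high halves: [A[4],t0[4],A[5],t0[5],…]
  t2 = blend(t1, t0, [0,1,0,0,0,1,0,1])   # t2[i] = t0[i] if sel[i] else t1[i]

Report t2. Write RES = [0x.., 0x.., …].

RES = [ 0x7c  0x49  0x6a  0x19  0x47  0x19  0x19  0x73 ]

→ t0 |fc|49|7c|6a|47|19|77|73|
→ t1 |7c|47|6a|19|47|77|19|73|
→ t2 |7c|49|6a|19|47|19|19|73|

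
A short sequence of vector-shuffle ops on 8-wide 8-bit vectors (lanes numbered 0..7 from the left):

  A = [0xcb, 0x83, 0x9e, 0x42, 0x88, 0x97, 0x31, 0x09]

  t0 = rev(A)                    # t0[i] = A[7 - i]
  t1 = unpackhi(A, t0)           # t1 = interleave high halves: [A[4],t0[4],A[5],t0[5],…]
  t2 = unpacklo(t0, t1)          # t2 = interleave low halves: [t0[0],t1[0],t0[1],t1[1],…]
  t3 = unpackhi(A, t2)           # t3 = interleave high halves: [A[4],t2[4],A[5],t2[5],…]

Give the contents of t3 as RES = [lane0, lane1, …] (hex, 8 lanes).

RES = [ 0x88  0x97  0x97  0x97  0x31  0x88  0x09  0x9e ]

→ t0 |09|31|97|88|42|9e|83|cb|
→ t1 |88|42|97|9e|31|83|09|cb|
→ t2 |09|88|31|42|97|97|88|9e|
→ t3 |88|97|97|97|31|88|09|9e|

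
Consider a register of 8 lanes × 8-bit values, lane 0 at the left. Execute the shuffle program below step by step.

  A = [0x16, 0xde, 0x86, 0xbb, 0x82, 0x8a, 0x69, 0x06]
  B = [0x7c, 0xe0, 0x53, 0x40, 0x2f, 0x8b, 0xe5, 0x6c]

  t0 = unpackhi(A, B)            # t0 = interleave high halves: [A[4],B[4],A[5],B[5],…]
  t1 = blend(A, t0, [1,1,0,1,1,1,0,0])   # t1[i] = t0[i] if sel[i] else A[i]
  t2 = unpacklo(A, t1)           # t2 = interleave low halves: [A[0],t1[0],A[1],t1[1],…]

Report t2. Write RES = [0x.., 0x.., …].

  t0: 82 2f 8a 8b 69 e5 06 6c
  t1: 82 2f 86 8b 69 e5 69 06
  t2: 16 82 de 2f 86 86 bb 8b

RES = [0x16, 0x82, 0xde, 0x2f, 0x86, 0x86, 0xbb, 0x8b]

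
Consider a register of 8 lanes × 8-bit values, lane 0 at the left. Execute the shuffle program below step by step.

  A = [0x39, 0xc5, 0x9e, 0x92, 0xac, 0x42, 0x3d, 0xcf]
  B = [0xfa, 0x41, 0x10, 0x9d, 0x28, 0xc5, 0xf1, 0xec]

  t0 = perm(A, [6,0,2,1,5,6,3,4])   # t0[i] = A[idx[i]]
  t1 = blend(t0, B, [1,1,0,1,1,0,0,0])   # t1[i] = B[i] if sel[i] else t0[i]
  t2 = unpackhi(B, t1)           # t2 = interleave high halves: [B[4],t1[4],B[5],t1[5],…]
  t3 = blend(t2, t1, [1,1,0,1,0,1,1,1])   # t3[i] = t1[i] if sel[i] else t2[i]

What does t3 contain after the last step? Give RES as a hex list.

  t0: 3d 39 9e c5 42 3d 92 ac
  t1: fa 41 9e 9d 28 3d 92 ac
  t2: 28 28 c5 3d f1 92 ec ac
  t3: fa 41 c5 9d f1 3d 92 ac

RES = [ 0xfa  0x41  0xc5  0x9d  0xf1  0x3d  0x92  0xac ]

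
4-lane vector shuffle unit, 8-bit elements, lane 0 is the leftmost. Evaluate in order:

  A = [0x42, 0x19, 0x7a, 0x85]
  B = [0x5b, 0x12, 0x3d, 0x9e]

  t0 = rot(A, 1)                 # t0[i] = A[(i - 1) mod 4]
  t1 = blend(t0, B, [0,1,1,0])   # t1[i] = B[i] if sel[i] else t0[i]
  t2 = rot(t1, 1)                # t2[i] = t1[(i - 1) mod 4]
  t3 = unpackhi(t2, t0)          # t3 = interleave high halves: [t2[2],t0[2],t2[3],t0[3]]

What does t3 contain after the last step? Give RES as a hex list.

  t0: 85 42 19 7a
  t1: 85 12 3d 7a
  t2: 7a 85 12 3d
  t3: 12 19 3d 7a

RES = [ 0x12  0x19  0x3d  0x7a ]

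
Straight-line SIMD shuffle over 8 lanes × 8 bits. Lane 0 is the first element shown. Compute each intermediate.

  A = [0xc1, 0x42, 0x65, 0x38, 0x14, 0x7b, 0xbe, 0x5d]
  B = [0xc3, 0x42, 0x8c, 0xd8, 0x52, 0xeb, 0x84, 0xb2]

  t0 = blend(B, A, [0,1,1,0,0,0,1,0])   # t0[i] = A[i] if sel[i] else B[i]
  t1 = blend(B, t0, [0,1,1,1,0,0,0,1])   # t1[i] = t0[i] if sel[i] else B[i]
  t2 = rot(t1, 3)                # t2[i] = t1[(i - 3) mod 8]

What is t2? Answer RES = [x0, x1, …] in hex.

RES = [ 0xeb  0x84  0xb2  0xc3  0x42  0x65  0xd8  0x52 ]

→ t0 |c3|42|65|d8|52|eb|be|b2|
→ t1 |c3|42|65|d8|52|eb|84|b2|
→ t2 |eb|84|b2|c3|42|65|d8|52|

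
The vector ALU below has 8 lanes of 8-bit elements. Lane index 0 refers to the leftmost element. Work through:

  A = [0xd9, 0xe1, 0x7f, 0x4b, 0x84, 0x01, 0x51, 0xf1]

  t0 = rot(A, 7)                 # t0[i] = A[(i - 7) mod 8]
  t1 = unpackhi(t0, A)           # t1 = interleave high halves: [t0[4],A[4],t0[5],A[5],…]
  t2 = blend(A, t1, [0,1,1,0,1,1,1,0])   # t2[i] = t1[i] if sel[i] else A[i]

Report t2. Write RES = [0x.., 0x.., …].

t0 = [0xe1, 0x7f, 0x4b, 0x84, 0x01, 0x51, 0xf1, 0xd9]
t1 = [0x01, 0x84, 0x51, 0x01, 0xf1, 0x51, 0xd9, 0xf1]
t2 = [0xd9, 0x84, 0x51, 0x4b, 0xf1, 0x51, 0xd9, 0xf1]

RES = [ 0xd9  0x84  0x51  0x4b  0xf1  0x51  0xd9  0xf1 ]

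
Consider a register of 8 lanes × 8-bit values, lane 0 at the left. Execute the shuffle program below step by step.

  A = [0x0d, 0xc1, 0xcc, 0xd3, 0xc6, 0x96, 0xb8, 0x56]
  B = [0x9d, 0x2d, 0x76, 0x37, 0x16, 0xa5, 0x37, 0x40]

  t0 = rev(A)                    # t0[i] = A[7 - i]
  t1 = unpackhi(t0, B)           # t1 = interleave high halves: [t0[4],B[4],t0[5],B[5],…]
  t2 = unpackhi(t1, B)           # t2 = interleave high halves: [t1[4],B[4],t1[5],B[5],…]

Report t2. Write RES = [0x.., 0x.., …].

  t0: 56 b8 96 c6 d3 cc c1 0d
  t1: d3 16 cc a5 c1 37 0d 40
  t2: c1 16 37 a5 0d 37 40 40

RES = [0xc1, 0x16, 0x37, 0xa5, 0x0d, 0x37, 0x40, 0x40]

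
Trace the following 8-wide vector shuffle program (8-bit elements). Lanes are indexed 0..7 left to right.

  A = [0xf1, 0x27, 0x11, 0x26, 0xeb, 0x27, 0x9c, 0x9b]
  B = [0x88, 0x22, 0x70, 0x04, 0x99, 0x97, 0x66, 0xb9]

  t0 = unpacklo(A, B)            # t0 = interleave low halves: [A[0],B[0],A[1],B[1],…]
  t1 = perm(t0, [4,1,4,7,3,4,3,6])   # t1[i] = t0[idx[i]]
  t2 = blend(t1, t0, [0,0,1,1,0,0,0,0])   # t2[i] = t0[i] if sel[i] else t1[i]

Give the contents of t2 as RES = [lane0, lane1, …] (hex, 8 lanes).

RES = [ 0x11  0x88  0x27  0x22  0x22  0x11  0x22  0x26 ]

→ t0 |f1|88|27|22|11|70|26|04|
→ t1 |11|88|11|04|22|11|22|26|
→ t2 |11|88|27|22|22|11|22|26|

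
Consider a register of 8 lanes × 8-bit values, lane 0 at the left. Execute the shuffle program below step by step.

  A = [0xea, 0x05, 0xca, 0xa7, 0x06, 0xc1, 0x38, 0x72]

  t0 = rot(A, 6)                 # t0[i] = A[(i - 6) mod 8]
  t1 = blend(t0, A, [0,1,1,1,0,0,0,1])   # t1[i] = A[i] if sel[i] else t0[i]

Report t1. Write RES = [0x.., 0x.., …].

t0 = [0xca, 0xa7, 0x06, 0xc1, 0x38, 0x72, 0xea, 0x05]
t1 = [0xca, 0x05, 0xca, 0xa7, 0x38, 0x72, 0xea, 0x72]

RES = [0xca, 0x05, 0xca, 0xa7, 0x38, 0x72, 0xea, 0x72]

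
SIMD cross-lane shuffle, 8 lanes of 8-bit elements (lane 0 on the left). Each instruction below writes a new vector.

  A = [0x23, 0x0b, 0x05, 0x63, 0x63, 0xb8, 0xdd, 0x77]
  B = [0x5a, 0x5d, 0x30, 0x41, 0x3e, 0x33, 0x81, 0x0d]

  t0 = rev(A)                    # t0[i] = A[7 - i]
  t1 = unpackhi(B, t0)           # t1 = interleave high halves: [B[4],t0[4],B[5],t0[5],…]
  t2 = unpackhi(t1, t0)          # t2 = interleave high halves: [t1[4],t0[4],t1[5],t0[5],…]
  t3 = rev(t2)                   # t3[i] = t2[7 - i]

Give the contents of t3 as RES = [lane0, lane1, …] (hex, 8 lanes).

RES = [0x23, 0x23, 0x0b, 0x0d, 0x05, 0x0b, 0x63, 0x81]

→ t0 |77|dd|b8|63|63|05|0b|23|
→ t1 |3e|63|33|05|81|0b|0d|23|
→ t2 |81|63|0b|05|0d|0b|23|23|
→ t3 |23|23|0b|0d|05|0b|63|81|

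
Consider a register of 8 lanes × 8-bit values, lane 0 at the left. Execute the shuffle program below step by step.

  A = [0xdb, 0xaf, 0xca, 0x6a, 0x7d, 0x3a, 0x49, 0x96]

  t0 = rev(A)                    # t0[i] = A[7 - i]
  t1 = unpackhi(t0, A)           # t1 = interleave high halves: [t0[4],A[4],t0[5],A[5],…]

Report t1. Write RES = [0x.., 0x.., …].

t0 = [0x96, 0x49, 0x3a, 0x7d, 0x6a, 0xca, 0xaf, 0xdb]
t1 = [0x6a, 0x7d, 0xca, 0x3a, 0xaf, 0x49, 0xdb, 0x96]

RES = [ 0x6a  0x7d  0xca  0x3a  0xaf  0x49  0xdb  0x96 ]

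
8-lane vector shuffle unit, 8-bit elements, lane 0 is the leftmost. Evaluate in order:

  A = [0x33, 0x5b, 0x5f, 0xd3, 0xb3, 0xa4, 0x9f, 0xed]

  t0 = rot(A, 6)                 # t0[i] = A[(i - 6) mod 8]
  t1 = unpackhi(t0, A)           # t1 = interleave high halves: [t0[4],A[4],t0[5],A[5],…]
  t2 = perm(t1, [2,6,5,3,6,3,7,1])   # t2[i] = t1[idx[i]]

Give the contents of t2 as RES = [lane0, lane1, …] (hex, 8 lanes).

  t0: 5f d3 b3 a4 9f ed 33 5b
  t1: 9f b3 ed a4 33 9f 5b ed
  t2: ed 5b 9f a4 5b a4 ed b3

RES = [ 0xed  0x5b  0x9f  0xa4  0x5b  0xa4  0xed  0xb3 ]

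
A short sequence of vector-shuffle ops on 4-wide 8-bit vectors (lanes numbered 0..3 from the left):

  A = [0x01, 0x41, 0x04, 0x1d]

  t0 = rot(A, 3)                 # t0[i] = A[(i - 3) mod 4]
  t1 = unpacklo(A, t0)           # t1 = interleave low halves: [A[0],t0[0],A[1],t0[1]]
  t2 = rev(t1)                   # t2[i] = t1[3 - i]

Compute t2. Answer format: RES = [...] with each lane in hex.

  t0: 41 04 1d 01
  t1: 01 41 41 04
  t2: 04 41 41 01

RES = [ 0x04  0x41  0x41  0x01 ]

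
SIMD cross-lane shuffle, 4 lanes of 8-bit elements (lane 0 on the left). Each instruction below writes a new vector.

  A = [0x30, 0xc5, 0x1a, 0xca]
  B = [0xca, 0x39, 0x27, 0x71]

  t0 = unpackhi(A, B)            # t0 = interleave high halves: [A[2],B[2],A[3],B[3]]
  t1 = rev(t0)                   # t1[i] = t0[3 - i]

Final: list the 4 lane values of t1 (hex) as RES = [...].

RES = [ 0x71  0xca  0x27  0x1a ]

t0 = [0x1a, 0x27, 0xca, 0x71]
t1 = [0x71, 0xca, 0x27, 0x1a]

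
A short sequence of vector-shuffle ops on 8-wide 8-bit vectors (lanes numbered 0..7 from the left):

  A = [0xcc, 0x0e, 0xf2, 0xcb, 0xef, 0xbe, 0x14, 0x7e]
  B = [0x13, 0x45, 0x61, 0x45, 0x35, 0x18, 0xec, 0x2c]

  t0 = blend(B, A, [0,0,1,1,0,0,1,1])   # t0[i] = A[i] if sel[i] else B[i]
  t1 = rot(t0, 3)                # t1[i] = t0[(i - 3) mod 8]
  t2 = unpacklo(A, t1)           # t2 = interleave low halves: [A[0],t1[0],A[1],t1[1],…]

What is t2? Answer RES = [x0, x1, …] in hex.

RES = [0xcc, 0x18, 0x0e, 0x14, 0xf2, 0x7e, 0xcb, 0x13]

  t0: 13 45 f2 cb 35 18 14 7e
  t1: 18 14 7e 13 45 f2 cb 35
  t2: cc 18 0e 14 f2 7e cb 13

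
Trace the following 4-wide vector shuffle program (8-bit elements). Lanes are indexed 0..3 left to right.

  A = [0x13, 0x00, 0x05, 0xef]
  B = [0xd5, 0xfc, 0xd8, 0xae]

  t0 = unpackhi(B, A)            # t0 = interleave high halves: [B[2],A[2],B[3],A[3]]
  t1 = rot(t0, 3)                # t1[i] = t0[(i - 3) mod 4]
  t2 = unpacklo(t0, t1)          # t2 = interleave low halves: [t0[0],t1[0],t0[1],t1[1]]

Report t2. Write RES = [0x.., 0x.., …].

  t0: d8 05 ae ef
  t1: 05 ae ef d8
  t2: d8 05 05 ae

RES = [0xd8, 0x05, 0x05, 0xae]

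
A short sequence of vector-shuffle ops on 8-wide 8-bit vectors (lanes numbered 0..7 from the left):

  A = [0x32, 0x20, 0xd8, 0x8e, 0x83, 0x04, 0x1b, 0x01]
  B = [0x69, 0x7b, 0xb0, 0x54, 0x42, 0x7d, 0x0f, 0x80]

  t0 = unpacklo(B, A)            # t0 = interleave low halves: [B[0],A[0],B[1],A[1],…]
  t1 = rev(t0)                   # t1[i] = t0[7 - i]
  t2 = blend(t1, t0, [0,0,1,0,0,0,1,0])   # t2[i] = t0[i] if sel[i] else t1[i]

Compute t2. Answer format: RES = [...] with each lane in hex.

RES = [0x8e, 0x54, 0x7b, 0xb0, 0x20, 0x7b, 0x54, 0x69]

t0 = [0x69, 0x32, 0x7b, 0x20, 0xb0, 0xd8, 0x54, 0x8e]
t1 = [0x8e, 0x54, 0xd8, 0xb0, 0x20, 0x7b, 0x32, 0x69]
t2 = [0x8e, 0x54, 0x7b, 0xb0, 0x20, 0x7b, 0x54, 0x69]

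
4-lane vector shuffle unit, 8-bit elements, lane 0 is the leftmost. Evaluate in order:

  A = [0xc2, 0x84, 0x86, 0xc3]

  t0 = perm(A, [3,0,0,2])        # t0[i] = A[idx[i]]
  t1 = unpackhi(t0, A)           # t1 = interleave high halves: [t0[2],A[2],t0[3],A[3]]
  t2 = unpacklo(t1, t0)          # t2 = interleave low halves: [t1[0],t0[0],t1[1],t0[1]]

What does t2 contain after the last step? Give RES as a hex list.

RES = [ 0xc2  0xc3  0x86  0xc2 ]

  t0: c3 c2 c2 86
  t1: c2 86 86 c3
  t2: c2 c3 86 c2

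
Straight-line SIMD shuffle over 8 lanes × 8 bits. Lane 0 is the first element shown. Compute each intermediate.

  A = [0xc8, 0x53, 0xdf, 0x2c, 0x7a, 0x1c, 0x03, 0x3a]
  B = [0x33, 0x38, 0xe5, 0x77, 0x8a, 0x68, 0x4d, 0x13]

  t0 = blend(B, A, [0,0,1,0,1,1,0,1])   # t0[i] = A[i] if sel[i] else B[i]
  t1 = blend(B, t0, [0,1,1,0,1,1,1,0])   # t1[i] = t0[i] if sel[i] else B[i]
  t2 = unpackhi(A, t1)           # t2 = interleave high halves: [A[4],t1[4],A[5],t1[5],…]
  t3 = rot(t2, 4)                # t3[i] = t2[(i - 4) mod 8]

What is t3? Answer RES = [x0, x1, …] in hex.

RES = [0x03, 0x4d, 0x3a, 0x13, 0x7a, 0x7a, 0x1c, 0x1c]

t0 = [0x33, 0x38, 0xdf, 0x77, 0x7a, 0x1c, 0x4d, 0x3a]
t1 = [0x33, 0x38, 0xdf, 0x77, 0x7a, 0x1c, 0x4d, 0x13]
t2 = [0x7a, 0x7a, 0x1c, 0x1c, 0x03, 0x4d, 0x3a, 0x13]
t3 = [0x03, 0x4d, 0x3a, 0x13, 0x7a, 0x7a, 0x1c, 0x1c]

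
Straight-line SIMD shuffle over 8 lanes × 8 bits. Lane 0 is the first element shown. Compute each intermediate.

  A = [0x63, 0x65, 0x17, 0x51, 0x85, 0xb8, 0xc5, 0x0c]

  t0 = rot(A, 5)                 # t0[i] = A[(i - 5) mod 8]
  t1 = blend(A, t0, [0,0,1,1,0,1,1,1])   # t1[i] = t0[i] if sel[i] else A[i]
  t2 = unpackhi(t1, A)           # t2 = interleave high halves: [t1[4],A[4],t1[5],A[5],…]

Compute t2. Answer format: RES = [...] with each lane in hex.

RES = [ 0x85  0x85  0x63  0xb8  0x65  0xc5  0x17  0x0c ]

→ t0 |51|85|b8|c5|0c|63|65|17|
→ t1 |63|65|b8|c5|85|63|65|17|
→ t2 |85|85|63|b8|65|c5|17|0c|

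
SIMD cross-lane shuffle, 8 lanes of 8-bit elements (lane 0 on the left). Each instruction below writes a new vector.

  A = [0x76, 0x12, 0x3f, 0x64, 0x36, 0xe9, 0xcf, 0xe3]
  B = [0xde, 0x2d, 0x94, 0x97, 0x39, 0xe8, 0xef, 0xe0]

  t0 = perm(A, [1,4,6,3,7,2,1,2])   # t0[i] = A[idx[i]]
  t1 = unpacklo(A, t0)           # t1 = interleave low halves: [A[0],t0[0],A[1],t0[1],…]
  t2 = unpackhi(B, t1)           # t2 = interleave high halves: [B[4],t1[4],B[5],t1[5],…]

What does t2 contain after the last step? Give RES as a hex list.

→ t0 |12|36|cf|64|e3|3f|12|3f|
→ t1 |76|12|12|36|3f|cf|64|64|
→ t2 |39|3f|e8|cf|ef|64|e0|64|

RES = [ 0x39  0x3f  0xe8  0xcf  0xef  0x64  0xe0  0x64 ]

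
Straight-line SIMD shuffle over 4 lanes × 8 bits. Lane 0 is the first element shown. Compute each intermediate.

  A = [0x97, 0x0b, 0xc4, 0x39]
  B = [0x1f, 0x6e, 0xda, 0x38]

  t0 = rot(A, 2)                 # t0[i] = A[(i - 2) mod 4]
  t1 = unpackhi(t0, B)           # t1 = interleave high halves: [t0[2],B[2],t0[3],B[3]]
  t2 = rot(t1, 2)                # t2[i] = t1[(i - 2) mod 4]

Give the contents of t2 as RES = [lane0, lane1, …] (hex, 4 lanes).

RES = [ 0x0b  0x38  0x97  0xda ]

  t0: c4 39 97 0b
  t1: 97 da 0b 38
  t2: 0b 38 97 da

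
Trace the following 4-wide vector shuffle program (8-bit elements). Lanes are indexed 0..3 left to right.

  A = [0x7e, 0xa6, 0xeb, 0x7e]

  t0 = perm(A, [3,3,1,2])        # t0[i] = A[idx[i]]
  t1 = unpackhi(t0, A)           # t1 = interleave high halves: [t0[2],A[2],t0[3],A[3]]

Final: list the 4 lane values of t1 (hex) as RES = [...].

RES = [ 0xa6  0xeb  0xeb  0x7e ]

t0 = [0x7e, 0x7e, 0xa6, 0xeb]
t1 = [0xa6, 0xeb, 0xeb, 0x7e]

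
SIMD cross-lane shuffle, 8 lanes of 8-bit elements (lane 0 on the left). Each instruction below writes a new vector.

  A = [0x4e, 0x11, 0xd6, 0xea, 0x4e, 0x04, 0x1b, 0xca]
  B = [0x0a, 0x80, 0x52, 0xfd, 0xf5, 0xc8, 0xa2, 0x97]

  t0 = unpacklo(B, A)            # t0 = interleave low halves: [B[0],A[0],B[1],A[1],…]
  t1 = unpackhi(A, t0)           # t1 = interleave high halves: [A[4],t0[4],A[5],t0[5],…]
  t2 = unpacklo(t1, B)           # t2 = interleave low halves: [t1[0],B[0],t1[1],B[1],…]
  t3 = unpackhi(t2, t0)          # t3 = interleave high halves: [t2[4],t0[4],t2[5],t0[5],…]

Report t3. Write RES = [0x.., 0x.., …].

RES = [ 0x04  0x52  0x52  0xd6  0xd6  0xfd  0xfd  0xea ]

t0 = [0x0a, 0x4e, 0x80, 0x11, 0x52, 0xd6, 0xfd, 0xea]
t1 = [0x4e, 0x52, 0x04, 0xd6, 0x1b, 0xfd, 0xca, 0xea]
t2 = [0x4e, 0x0a, 0x52, 0x80, 0x04, 0x52, 0xd6, 0xfd]
t3 = [0x04, 0x52, 0x52, 0xd6, 0xd6, 0xfd, 0xfd, 0xea]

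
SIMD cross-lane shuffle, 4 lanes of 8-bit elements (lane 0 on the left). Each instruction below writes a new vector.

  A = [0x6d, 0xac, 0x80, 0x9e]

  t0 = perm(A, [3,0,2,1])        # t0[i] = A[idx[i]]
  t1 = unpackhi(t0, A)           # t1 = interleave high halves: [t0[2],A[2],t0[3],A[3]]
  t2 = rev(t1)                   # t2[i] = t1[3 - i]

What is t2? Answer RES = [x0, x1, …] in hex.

t0 = [0x9e, 0x6d, 0x80, 0xac]
t1 = [0x80, 0x80, 0xac, 0x9e]
t2 = [0x9e, 0xac, 0x80, 0x80]

RES = [0x9e, 0xac, 0x80, 0x80]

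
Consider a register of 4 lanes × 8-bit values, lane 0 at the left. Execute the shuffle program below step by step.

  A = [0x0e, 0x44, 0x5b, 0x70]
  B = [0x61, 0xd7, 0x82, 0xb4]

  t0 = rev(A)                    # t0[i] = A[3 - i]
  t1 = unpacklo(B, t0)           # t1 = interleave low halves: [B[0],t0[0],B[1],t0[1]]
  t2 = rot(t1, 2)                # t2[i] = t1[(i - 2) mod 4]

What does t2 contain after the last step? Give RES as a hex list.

→ t0 |70|5b|44|0e|
→ t1 |61|70|d7|5b|
→ t2 |d7|5b|61|70|

RES = [0xd7, 0x5b, 0x61, 0x70]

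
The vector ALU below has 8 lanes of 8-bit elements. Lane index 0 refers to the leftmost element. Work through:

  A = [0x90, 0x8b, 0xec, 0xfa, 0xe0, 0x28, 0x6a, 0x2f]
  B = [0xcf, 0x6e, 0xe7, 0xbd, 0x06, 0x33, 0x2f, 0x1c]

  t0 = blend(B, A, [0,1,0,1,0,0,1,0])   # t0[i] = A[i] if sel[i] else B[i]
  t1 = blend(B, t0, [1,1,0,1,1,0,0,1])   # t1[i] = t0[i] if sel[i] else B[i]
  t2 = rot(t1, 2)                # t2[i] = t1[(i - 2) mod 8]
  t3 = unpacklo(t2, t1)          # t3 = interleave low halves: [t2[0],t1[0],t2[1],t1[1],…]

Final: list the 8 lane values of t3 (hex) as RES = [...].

RES = [ 0x2f  0xcf  0x1c  0x8b  0xcf  0xe7  0x8b  0xfa ]

→ t0 |cf|8b|e7|fa|06|33|6a|1c|
→ t1 |cf|8b|e7|fa|06|33|2f|1c|
→ t2 |2f|1c|cf|8b|e7|fa|06|33|
→ t3 |2f|cf|1c|8b|cf|e7|8b|fa|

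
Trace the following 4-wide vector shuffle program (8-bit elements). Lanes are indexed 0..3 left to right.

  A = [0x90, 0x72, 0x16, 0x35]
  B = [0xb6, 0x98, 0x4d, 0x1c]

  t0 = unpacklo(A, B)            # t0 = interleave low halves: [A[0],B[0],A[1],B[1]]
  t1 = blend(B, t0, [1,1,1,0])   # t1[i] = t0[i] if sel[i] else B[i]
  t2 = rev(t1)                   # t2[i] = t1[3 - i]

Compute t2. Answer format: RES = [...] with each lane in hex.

  t0: 90 b6 72 98
  t1: 90 b6 72 1c
  t2: 1c 72 b6 90

RES = [0x1c, 0x72, 0xb6, 0x90]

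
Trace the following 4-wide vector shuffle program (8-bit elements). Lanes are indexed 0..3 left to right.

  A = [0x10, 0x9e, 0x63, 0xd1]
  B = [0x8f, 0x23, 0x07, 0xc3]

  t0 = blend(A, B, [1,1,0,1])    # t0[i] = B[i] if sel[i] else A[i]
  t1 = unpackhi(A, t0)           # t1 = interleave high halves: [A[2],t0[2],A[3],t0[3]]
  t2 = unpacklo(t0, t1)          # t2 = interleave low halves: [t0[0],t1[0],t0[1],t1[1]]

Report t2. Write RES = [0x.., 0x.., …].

RES = [ 0x8f  0x63  0x23  0x63 ]

t0 = [0x8f, 0x23, 0x63, 0xc3]
t1 = [0x63, 0x63, 0xd1, 0xc3]
t2 = [0x8f, 0x63, 0x23, 0x63]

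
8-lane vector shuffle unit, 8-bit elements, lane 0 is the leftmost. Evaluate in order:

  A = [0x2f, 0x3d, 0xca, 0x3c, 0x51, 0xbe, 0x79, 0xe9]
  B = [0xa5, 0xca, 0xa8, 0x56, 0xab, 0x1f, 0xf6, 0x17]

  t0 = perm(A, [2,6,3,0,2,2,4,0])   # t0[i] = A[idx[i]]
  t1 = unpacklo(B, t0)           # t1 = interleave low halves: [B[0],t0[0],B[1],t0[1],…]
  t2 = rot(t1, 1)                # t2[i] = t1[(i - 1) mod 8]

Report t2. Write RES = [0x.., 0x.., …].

  t0: ca 79 3c 2f ca ca 51 2f
  t1: a5 ca ca 79 a8 3c 56 2f
  t2: 2f a5 ca ca 79 a8 3c 56

RES = [ 0x2f  0xa5  0xca  0xca  0x79  0xa8  0x3c  0x56 ]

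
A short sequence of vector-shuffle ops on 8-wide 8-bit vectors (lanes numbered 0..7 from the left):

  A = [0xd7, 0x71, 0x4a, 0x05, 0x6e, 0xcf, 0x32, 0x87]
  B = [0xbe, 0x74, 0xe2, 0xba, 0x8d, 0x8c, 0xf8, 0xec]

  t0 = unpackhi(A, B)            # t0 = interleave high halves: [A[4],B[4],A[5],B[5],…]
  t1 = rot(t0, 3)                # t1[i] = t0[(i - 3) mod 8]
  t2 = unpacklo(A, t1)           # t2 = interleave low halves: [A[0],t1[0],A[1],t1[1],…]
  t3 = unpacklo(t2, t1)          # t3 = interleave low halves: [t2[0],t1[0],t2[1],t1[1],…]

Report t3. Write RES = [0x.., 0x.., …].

RES = [ 0xd7  0xf8  0xf8  0x87  0x71  0xec  0x87  0x6e ]

t0 = [0x6e, 0x8d, 0xcf, 0x8c, 0x32, 0xf8, 0x87, 0xec]
t1 = [0xf8, 0x87, 0xec, 0x6e, 0x8d, 0xcf, 0x8c, 0x32]
t2 = [0xd7, 0xf8, 0x71, 0x87, 0x4a, 0xec, 0x05, 0x6e]
t3 = [0xd7, 0xf8, 0xf8, 0x87, 0x71, 0xec, 0x87, 0x6e]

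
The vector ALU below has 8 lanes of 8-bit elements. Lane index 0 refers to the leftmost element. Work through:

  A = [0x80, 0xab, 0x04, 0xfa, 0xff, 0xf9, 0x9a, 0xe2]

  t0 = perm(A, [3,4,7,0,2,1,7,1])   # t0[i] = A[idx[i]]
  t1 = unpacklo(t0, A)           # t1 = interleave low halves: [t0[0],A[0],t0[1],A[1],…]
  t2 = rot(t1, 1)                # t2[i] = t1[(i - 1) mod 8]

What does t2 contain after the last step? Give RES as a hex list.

RES = [0xfa, 0xfa, 0x80, 0xff, 0xab, 0xe2, 0x04, 0x80]

  t0: fa ff e2 80 04 ab e2 ab
  t1: fa 80 ff ab e2 04 80 fa
  t2: fa fa 80 ff ab e2 04 80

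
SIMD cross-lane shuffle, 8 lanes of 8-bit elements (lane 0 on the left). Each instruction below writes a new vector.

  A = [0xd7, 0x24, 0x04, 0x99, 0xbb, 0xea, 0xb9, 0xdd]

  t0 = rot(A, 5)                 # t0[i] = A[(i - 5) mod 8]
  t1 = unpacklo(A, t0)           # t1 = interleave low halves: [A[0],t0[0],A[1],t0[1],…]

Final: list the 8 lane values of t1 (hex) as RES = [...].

  t0: 99 bb ea b9 dd d7 24 04
  t1: d7 99 24 bb 04 ea 99 b9

RES = [ 0xd7  0x99  0x24  0xbb  0x04  0xea  0x99  0xb9 ]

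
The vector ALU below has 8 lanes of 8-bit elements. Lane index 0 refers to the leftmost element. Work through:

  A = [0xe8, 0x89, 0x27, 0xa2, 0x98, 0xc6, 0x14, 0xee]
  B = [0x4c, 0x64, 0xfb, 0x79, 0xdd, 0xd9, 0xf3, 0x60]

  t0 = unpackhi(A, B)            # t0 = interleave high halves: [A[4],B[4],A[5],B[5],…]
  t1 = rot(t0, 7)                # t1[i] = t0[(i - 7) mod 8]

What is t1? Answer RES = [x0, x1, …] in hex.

  t0: 98 dd c6 d9 14 f3 ee 60
  t1: dd c6 d9 14 f3 ee 60 98

RES = [ 0xdd  0xc6  0xd9  0x14  0xf3  0xee  0x60  0x98 ]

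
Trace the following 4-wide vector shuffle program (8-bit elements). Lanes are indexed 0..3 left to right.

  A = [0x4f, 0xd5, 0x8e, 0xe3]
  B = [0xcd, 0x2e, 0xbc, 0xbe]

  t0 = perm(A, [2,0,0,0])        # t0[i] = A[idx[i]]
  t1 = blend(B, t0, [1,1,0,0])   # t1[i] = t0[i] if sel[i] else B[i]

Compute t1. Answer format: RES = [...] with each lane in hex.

t0 = [0x8e, 0x4f, 0x4f, 0x4f]
t1 = [0x8e, 0x4f, 0xbc, 0xbe]

RES = [0x8e, 0x4f, 0xbc, 0xbe]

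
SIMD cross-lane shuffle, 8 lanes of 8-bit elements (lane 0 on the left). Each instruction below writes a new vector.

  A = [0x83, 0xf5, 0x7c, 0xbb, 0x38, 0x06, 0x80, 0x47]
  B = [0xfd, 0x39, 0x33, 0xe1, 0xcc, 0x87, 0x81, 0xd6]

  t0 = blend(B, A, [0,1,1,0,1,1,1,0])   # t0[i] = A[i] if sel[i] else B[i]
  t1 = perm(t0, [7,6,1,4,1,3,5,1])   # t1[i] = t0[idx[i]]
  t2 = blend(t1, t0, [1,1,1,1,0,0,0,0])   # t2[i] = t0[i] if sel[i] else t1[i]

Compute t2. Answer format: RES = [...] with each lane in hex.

RES = [ 0xfd  0xf5  0x7c  0xe1  0xf5  0xe1  0x06  0xf5 ]

t0 = [0xfd, 0xf5, 0x7c, 0xe1, 0x38, 0x06, 0x80, 0xd6]
t1 = [0xd6, 0x80, 0xf5, 0x38, 0xf5, 0xe1, 0x06, 0xf5]
t2 = [0xfd, 0xf5, 0x7c, 0xe1, 0xf5, 0xe1, 0x06, 0xf5]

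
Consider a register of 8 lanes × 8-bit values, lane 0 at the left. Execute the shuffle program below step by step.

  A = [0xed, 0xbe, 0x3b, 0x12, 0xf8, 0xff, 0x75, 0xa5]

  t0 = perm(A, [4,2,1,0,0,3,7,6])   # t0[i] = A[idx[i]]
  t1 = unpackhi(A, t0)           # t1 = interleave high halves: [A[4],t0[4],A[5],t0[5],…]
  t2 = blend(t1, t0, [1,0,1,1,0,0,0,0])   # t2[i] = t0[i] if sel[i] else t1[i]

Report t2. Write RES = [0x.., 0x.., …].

RES = [ 0xf8  0xed  0xbe  0xed  0x75  0xa5  0xa5  0x75 ]

→ t0 |f8|3b|be|ed|ed|12|a5|75|
→ t1 |f8|ed|ff|12|75|a5|a5|75|
→ t2 |f8|ed|be|ed|75|a5|a5|75|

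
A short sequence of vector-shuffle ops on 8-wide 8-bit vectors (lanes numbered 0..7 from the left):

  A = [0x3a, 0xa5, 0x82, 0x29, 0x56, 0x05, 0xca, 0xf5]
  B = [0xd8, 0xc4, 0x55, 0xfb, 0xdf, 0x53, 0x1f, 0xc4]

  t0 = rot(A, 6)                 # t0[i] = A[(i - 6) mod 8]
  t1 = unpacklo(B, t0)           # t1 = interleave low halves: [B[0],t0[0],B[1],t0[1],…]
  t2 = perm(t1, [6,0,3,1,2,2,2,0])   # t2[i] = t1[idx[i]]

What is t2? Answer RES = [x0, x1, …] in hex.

RES = [ 0xfb  0xd8  0x29  0x82  0xc4  0xc4  0xc4  0xd8 ]

→ t0 |82|29|56|05|ca|f5|3a|a5|
→ t1 |d8|82|c4|29|55|56|fb|05|
→ t2 |fb|d8|29|82|c4|c4|c4|d8|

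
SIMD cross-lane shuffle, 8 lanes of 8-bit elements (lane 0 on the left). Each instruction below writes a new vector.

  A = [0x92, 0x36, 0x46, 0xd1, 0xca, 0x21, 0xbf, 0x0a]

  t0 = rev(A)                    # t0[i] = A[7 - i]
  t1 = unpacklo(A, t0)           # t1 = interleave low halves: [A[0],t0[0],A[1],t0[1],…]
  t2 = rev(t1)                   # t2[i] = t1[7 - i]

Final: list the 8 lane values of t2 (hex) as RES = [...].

RES = [ 0xca  0xd1  0x21  0x46  0xbf  0x36  0x0a  0x92 ]

→ t0 |0a|bf|21|ca|d1|46|36|92|
→ t1 |92|0a|36|bf|46|21|d1|ca|
→ t2 |ca|d1|21|46|bf|36|0a|92|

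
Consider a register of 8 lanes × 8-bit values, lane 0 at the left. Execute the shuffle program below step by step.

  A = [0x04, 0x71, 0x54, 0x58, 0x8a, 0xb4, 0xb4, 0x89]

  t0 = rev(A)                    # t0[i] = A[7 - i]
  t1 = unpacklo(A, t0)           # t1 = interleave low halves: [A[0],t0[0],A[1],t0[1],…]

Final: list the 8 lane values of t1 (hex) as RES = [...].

t0 = [0x89, 0xb4, 0xb4, 0x8a, 0x58, 0x54, 0x71, 0x04]
t1 = [0x04, 0x89, 0x71, 0xb4, 0x54, 0xb4, 0x58, 0x8a]

RES = [0x04, 0x89, 0x71, 0xb4, 0x54, 0xb4, 0x58, 0x8a]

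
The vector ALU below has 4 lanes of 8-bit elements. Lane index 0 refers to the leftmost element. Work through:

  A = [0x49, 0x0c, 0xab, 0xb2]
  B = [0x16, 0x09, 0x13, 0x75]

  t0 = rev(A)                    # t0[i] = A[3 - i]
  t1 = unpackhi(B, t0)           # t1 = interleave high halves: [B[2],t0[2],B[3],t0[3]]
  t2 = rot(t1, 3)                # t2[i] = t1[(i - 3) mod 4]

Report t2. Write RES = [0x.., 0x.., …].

  t0: b2 ab 0c 49
  t1: 13 0c 75 49
  t2: 0c 75 49 13

RES = [ 0x0c  0x75  0x49  0x13 ]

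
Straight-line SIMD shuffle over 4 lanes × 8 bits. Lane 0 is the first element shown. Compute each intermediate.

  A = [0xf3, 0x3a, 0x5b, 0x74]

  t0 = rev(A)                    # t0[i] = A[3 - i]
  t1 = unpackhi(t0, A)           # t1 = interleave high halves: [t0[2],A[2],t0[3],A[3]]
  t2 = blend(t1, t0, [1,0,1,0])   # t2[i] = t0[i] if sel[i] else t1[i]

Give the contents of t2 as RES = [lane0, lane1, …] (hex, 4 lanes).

RES = [0x74, 0x5b, 0x3a, 0x74]

t0 = [0x74, 0x5b, 0x3a, 0xf3]
t1 = [0x3a, 0x5b, 0xf3, 0x74]
t2 = [0x74, 0x5b, 0x3a, 0x74]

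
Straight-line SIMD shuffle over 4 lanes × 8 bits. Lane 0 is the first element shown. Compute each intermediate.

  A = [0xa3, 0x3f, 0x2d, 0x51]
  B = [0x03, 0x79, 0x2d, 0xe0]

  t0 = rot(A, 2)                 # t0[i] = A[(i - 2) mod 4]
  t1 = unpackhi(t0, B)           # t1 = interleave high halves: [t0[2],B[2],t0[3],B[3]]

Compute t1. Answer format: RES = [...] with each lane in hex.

RES = [ 0xa3  0x2d  0x3f  0xe0 ]

→ t0 |2d|51|a3|3f|
→ t1 |a3|2d|3f|e0|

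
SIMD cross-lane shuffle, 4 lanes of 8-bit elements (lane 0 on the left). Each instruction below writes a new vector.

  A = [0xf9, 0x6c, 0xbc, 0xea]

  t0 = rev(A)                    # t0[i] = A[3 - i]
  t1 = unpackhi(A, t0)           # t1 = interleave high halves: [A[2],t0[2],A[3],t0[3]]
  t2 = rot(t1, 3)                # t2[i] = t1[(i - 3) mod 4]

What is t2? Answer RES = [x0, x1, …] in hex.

RES = [ 0x6c  0xea  0xf9  0xbc ]

t0 = [0xea, 0xbc, 0x6c, 0xf9]
t1 = [0xbc, 0x6c, 0xea, 0xf9]
t2 = [0x6c, 0xea, 0xf9, 0xbc]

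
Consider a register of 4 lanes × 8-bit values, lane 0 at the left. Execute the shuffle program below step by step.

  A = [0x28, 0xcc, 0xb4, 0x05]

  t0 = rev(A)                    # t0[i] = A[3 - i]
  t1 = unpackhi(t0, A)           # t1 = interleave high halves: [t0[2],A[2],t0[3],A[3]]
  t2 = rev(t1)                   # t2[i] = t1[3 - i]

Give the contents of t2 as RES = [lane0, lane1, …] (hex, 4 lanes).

RES = [0x05, 0x28, 0xb4, 0xcc]

  t0: 05 b4 cc 28
  t1: cc b4 28 05
  t2: 05 28 b4 cc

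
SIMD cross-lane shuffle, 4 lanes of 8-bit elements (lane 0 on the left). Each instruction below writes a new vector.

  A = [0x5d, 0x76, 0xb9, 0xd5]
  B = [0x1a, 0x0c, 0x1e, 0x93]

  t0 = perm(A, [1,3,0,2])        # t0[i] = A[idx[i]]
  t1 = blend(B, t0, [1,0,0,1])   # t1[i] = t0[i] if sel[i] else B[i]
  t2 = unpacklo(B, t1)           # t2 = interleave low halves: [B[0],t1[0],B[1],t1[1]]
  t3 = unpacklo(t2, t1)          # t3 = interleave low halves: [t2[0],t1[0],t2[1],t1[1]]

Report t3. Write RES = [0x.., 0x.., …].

RES = [0x1a, 0x76, 0x76, 0x0c]

  t0: 76 d5 5d b9
  t1: 76 0c 1e b9
  t2: 1a 76 0c 0c
  t3: 1a 76 76 0c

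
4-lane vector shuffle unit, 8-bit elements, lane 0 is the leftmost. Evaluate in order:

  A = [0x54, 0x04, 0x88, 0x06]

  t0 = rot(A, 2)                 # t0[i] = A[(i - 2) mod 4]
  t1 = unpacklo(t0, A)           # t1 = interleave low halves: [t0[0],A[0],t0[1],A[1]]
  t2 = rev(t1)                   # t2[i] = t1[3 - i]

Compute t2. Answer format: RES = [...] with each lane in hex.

RES = [ 0x04  0x06  0x54  0x88 ]

  t0: 88 06 54 04
  t1: 88 54 06 04
  t2: 04 06 54 88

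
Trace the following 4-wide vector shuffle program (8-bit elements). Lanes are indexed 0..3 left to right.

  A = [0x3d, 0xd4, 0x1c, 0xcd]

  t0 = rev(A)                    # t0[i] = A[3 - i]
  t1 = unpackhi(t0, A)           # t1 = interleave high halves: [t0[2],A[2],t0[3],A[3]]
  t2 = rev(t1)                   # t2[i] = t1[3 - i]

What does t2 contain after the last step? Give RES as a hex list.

  t0: cd 1c d4 3d
  t1: d4 1c 3d cd
  t2: cd 3d 1c d4

RES = [0xcd, 0x3d, 0x1c, 0xd4]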